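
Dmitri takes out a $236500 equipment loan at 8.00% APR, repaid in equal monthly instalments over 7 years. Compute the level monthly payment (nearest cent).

$3,686.14

Monthly rate = 8%/12 = 0.0066667; payment = 236,500 × 0.0066667 / (1 − (1+0.0066667)^−84) = $3,686.14.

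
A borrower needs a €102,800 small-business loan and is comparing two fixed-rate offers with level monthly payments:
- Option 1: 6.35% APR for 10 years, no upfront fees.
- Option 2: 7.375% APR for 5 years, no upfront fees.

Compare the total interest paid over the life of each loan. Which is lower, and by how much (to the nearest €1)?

Option 1: at 6.35% the monthly rate is 0.0052917, so the payment is 102,800 × 0.0052917 / (1 − 1.0052917^−120) = €1,159.44.
Total interest on Option 1 = 120 × €1,159.44 − €102,800 = €36,332.80.
Option 2: monthly rate = 7.375%/12 = 0.0061458; payment = 102,800 × 0.0061458 / (1 − (1+0.0061458)^−60) = €2,053.80.
Total interest on Option 2 = 60 × €2,053.80 − €102,800 = €20,428.00.
Option 2 is lower by €15,904.80.

Option 2 by €15,905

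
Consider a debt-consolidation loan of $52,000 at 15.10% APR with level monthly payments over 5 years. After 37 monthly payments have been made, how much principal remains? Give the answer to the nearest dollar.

With monthly rate i = 15.1%/12 = 0.0125833, the balance after k of n payments is P · [(1+i)^n − (1+i)^k] / [(1+i)^n − 1].
(1+0.0125833)^60 = 2.11761249 and (1+0.0125833)^37 = 1.58832243, so the balance is 52,000 × (2.11761249 − 1.58832243) / (2.11761249 − 1) = $24,626.68.

$24,627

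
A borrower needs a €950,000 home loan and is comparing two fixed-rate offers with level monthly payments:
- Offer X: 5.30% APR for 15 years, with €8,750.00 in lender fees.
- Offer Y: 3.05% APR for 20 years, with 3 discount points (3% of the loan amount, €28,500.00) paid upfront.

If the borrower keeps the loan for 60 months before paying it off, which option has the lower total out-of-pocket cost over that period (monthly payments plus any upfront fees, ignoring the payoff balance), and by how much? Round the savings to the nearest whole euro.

Offer X: monthly rate = 5.3%/12 = 0.0044167; payment = 950,000 × 0.0044167 / (1 − (1+0.0044167)^−180) = €7,661.84.
Offer Y: monthly rate = 3.05%/12 = 0.0025417; payment = 950,000 × 0.0025417 / (1 − (1+0.0025417)^−240) = €5,292.49.
Over 60 months: Offer X costs 60 × €7,661.84 + €8,750.00 = €468,460.40; Offer Y costs 60 × €5,292.49 + €28,500.00 = €346,049.40.
Offer Y is cheaper by €468,460.40 − €346,049.40 = €122,411.00.

Offer Y by €122,411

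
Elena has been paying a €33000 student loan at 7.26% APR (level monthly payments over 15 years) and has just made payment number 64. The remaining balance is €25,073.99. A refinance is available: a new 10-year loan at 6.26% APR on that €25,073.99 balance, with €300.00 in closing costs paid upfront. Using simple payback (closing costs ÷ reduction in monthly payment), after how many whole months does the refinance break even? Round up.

Current payment = 33,000 × 7.26%/12 / (1 − (1+0.0060500)^−180) = €301.43.
Refinanced payment = 25,073.99 × 0.0052167 / (1 − (1+0.0052167)^−120) = €281.66.
Monthly savings = €301.43 − €281.66 = €19.77.
Break-even = €300.00 / €19.77 = 15.17 → 16 months.

16 months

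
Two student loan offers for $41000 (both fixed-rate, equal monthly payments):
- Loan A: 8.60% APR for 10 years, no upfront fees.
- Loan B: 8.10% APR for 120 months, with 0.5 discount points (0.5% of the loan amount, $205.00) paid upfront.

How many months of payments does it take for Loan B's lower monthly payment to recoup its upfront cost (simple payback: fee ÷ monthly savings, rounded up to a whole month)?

Loan A: at 8.60% the monthly rate is 0.0071667, so the payment is 41,000 × 0.0071667 / (1 − 1.0071667^−120) = $510.54.
Loan B: at 8.10% the monthly rate is 0.0067500, so the payment is 41,000 × 0.0067500 / (1 − 1.0067500^−120) = $499.61.
Monthly savings = $510.54 − $499.61 = $10.93.
Break-even = $205.00 / $10.93 = 18.76 → 19 months.

19 months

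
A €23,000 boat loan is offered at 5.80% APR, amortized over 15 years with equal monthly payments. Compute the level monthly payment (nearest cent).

Monthly rate = 5.8%/12 = 0.0048333; payment = 23,000 × 0.0048333 / (1 − (1+0.0048333)^−180) = €191.61.

€191.61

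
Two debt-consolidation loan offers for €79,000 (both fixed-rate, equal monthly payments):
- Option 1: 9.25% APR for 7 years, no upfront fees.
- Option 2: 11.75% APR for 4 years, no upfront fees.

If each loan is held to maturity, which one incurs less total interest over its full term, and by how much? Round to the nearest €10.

Option 2 by €8,220

Option 1: at 9.25% the monthly rate is 0.0077083, so the payment is 79,000 × 0.0077083 / (1 − 1.0077083^−84) = €1,281.08.
Total interest on Option 1 = 84 × €1,281.08 − €79,000 = €28,610.72.
Option 2: at 11.75% the monthly rate is 0.0097917, so the payment is 79,000 × 0.0097917 / (1 − 1.0097917^−48) = €2,070.69.
Total interest on Option 2 = 48 × €2,070.69 − €79,000 = €20,393.12.
Option 2 is lower by €8,217.60.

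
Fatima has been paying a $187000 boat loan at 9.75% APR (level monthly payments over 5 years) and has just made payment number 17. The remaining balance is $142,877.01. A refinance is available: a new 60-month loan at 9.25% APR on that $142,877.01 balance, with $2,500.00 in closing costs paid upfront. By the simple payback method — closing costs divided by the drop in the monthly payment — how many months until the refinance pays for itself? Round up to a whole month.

Current payment = 187,000 × 9.75%/12 / (1 − (1+0.0081250)^−60) = $3,950.23.
Refinanced payment = 142,877.01 × 0.0077083 / (1 − (1+0.0077083)^−60) = $2,983.26.
Monthly savings = $3,950.23 − $2,983.26 = $966.97.
Break-even = $2,500.00 / $966.97 = 2.59 → 3 months.

3 months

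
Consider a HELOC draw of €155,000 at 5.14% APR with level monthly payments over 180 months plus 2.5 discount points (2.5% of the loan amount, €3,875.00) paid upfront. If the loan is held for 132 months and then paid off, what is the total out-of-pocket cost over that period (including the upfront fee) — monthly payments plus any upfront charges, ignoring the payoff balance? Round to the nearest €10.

€167,170

At 5.14% the monthly rate is 0.0042833, so the payment is 155,000 × 0.0042833 / (1 − 1.0042833^−180) = €1,237.06.
Total outlay = 132 × €1,237.06 + €3,875.00 = €167,166.92.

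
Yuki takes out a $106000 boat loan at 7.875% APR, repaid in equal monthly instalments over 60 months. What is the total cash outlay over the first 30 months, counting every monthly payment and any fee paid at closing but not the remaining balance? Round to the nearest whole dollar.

At 7.875% the monthly rate is 0.0065625, so the payment is 106,000 × 0.0065625 / (1 − 1.0065625^−60) = $2,142.96.
Total outlay = 30 × $2,142.96 = $64,288.80.

$64,289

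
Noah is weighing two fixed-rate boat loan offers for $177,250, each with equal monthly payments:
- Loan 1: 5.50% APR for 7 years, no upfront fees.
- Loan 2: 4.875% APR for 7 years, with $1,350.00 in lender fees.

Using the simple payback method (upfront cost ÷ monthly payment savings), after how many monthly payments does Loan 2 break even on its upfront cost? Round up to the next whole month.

26 months

Loan 1: at 5.50% the monthly rate is 0.0045833, so the payment is 177,250 × 0.0045833 / (1 − 1.0045833^−84) = $2,547.09.
Loan 2: monthly rate = 4.875%/12 = 0.0040625; payment = 177,250 × 0.0040625 / (1 − (1+0.0040625)^−84) = $2,494.84.
Monthly savings = $2,547.09 − $2,494.84 = $52.25.
Break-even = $1,350.00 / $52.25 = 25.84 → 26 months.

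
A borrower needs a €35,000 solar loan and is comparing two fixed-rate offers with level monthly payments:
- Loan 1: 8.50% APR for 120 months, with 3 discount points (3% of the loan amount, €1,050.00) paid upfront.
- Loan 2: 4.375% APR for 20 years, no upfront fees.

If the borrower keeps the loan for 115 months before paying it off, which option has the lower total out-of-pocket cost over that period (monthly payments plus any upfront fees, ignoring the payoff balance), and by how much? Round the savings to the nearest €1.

Loan 1: monthly rate = 8.5%/12 = 0.0070833; payment = 35,000 × 0.0070833 / (1 − (1+0.0070833)^−120) = €433.95.
Loan 2: monthly rate = 4.375%/12 = 0.0036458; payment = 35,000 × 0.0036458 / (1 − (1+0.0036458)^−240) = €219.07.
Over 115 months: Loan 1 costs 115 × €433.95 + €1,050.00 = €50,954.25; Loan 2 costs 115 × €219.07 = €25,193.05.
Loan 2 is cheaper by €50,954.25 − €25,193.05 = €25,761.20.

Loan 2 by €25,761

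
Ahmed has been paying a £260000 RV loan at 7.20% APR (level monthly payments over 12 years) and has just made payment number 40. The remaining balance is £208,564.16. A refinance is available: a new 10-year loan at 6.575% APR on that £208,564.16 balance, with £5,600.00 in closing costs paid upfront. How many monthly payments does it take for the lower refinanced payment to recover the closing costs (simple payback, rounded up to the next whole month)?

Current payment = 260,000 × 7.2%/12 / (1 − (1+0.0060000)^−144) = £2,701.59.
Refinanced payment = 208,564.16 × 0.0054792 / (1 − (1+0.0054792)^−120) = £2,376.17.
Monthly savings = £2,701.59 − £2,376.17 = £325.42.
Break-even = £5,600.00 / £325.42 = 17.21 → 18 months.

18 months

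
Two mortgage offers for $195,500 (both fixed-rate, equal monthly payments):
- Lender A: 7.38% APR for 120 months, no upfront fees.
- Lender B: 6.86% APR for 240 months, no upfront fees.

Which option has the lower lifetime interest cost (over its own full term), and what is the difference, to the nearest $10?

Lender A by $82,830

Lender A: monthly rate = 7.38%/12 = 0.0061500; payment = 195,500 × 0.0061500 / (1 − (1+0.0061500)^−120) = $2,308.39.
Total interest on Lender A = 120 × $2,308.39 − $195,500 = $81,506.80.
Lender B: monthly rate = 6.86%/12 = 0.0057167; payment = 195,500 × 0.0057167 / (1 − (1+0.0057167)^−240) = $1,499.32.
Total interest on Lender B = 240 × $1,499.32 − $195,500 = $164,336.80.
Lender A is lower by $82,830.00.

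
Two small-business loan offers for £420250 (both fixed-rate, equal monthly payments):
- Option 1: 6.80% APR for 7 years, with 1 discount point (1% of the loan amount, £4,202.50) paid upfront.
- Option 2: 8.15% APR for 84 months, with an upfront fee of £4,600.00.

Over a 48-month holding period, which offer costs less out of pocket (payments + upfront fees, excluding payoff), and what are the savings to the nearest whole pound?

Option 1 by £13,831

Option 1: at 6.80% the monthly rate is 0.0056667, so the payment is 420,250 × 0.0056667 / (1 − 1.0056667^−84) = £6,301.69.
Option 2: at 8.15% the monthly rate is 0.0067917, so the payment is 420,250 × 0.0067917 / (1 − 1.0067917^−84) = £6,581.56.
Over 48 months: Option 1 costs 48 × £6,301.69 + £4,202.50 = £306,683.62; Option 2 costs 48 × £6,581.56 + £4,600.00 = £320,514.88.
Option 1 is cheaper by £320,514.88 − £306,683.62 = £13,831.26.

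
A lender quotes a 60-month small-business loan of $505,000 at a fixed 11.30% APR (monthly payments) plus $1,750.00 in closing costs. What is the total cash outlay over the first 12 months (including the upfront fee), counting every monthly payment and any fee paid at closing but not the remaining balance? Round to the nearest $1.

Monthly rate = 11.3%/12 = 0.0094167; payment = 505,000 × 0.0094167 / (1 − (1+0.0094167)^−60) = $11,055.63.
Total outlay = 12 × $11,055.63 + $1,750.00 = $134,417.56.

$134,418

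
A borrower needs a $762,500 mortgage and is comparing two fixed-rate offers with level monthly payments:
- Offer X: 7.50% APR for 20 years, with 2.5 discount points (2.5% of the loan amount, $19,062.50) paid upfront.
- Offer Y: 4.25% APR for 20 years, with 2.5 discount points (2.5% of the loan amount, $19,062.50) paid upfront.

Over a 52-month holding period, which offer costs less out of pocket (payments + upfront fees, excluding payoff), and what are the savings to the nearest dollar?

Offer Y by $73,891

Offer X: at 7.50% the monthly rate is 0.0062500, so the payment is 762,500 × 0.0062500 / (1 − 1.0062500^−240) = $6,142.65.
Offer Y: at 4.25% the monthly rate is 0.0035417, so the payment is 762,500 × 0.0035417 / (1 − 1.0035417^−240) = $4,721.66.
Over 52 months: Offer X costs 52 × $6,142.65 + $19,062.50 = $338,480.30; Offer Y costs 52 × $4,721.66 + $19,062.50 = $264,588.82.
Offer Y is cheaper by $338,480.30 − $264,588.82 = $73,891.48.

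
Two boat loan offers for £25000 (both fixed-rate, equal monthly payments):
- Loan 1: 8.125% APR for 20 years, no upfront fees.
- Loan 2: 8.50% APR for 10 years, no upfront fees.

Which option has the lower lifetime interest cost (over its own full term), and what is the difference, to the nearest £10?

Loan 1: at 8.125% the monthly rate is 0.0067708, so the payment is 25,000 × 0.0067708 / (1 − 1.0067708^−240) = £211.06.
Total interest on Loan 1 = 240 × £211.06 − £25,000 = £25,654.40.
Loan 2: monthly rate = 8.5%/12 = 0.0070833; payment = 25,000 × 0.0070833 / (1 − (1+0.0070833)^−120) = £309.96.
Total interest on Loan 2 = 120 × £309.96 − £25,000 = £12,195.20.
Loan 2 is lower by £13,459.20.

Loan 2 by £13,460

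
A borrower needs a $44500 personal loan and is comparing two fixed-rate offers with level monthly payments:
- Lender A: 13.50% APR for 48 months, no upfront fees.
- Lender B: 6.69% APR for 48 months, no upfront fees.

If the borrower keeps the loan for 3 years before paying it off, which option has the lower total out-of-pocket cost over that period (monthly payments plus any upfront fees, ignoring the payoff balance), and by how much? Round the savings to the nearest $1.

Lender B by $5,244

Lender A: monthly rate = 13.5%/12 = 0.0112500; payment = 44,500 × 0.0112500 / (1 − (1+0.0112500)^−48) = $1,204.90.
Lender B: at 6.69% the monthly rate is 0.0055750, so the payment is 44,500 × 0.0055750 / (1 − 1.0055750^−48) = $1,059.22.
Over 36 months: Lender A costs 36 × $1,204.90 = $43,376.40; Lender B costs 36 × $1,059.22 = $38,131.92.
Lender B is cheaper by $43,376.40 − $38,131.92 = $5,244.48.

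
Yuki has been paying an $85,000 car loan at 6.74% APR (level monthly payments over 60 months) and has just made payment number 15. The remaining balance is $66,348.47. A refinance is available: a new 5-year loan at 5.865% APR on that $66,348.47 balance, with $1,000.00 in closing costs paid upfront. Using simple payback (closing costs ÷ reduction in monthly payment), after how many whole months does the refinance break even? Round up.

Current payment = 85,000 × 6.74%/12 / (1 − (1+0.0056167)^−60) = $1,672.69.
Refinanced payment = 66,348.47 × 0.0048875 / (1 − (1+0.0048875)^−60) = $1,278.54.
Monthly savings = $1,672.69 − $1,278.54 = $394.15.
Break-even = $1,000.00 / $394.15 = 2.54 → 3 months.

3 months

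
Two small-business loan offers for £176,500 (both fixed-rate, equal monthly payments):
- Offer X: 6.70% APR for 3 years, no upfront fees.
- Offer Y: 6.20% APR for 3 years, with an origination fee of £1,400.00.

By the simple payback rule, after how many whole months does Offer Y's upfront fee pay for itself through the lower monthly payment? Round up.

Offer X: monthly rate = 6.7%/12 = 0.0055833; payment = 176,500 × 0.0055833 / (1 − (1+0.0055833)^−36) = £5,425.63.
Offer Y: at 6.20% the monthly rate is 0.0051667, so the payment is 176,500 × 0.0051667 / (1 − 1.0051667^−36) = £5,385.48.
Monthly savings = £5,425.63 − £5,385.48 = £40.15.
Break-even = £1,400.00 / £40.15 = 34.87 → 35 months.

35 months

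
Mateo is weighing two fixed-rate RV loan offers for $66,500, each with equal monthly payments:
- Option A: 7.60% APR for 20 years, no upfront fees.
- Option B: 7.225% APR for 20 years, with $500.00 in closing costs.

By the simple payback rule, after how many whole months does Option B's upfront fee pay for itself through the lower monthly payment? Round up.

Option A: at 7.60% the monthly rate is 0.0063333, so the payment is 66,500 × 0.0063333 / (1 − 1.0063333^−240) = $539.79.
Option B: at 7.225% the monthly rate is 0.0060208, so the payment is 66,500 × 0.0060208 / (1 − 1.0060208^−240) = $524.59.
Monthly savings = $539.79 − $524.59 = $15.20.
Break-even = $500.00 / $15.20 = 32.89 → 33 months.

33 months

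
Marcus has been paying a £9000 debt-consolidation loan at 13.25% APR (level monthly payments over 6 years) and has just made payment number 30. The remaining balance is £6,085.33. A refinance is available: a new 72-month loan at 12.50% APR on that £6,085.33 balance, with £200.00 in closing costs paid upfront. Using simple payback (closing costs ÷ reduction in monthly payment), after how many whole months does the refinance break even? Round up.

Current payment = 9,000 × 13.25%/12 / (1 − (1+0.0110417)^−72) = £181.86.
Refinanced payment = 6,085.33 × 0.0104167 / (1 − (1+0.0104167)^−72) = £120.56.
Monthly savings = £181.86 − £120.56 = £61.30.
Break-even = £200.00 / £61.30 = 3.26 → 4 months.

4 months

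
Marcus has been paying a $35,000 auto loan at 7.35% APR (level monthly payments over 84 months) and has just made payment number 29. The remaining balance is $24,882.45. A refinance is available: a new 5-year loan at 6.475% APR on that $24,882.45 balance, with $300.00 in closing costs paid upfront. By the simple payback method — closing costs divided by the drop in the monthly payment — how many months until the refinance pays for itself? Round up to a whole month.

Current payment = 35,000 × 7.35%/12 / (1 − (1+0.0061250)^−84) = $534.25.
Refinanced payment = 24,882.45 × 0.0053958 / (1 − (1+0.0053958)^−60) = $486.56.
Monthly savings = $534.25 − $486.56 = $47.69.
Break-even = $300.00 / $47.69 = 6.29 → 7 months.

7 months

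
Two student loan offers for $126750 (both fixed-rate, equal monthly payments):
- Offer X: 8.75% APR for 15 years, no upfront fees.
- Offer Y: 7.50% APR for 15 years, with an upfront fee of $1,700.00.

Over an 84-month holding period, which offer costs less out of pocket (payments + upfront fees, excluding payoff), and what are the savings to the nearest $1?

Offer Y by $6,012

Offer X: at 8.75% the monthly rate is 0.0072917, so the payment is 126,750 × 0.0072917 / (1 − 1.0072917^−180) = $1,266.80.
Offer Y: at 7.50% the monthly rate is 0.0062500, so the payment is 126,750 × 0.0062500 / (1 − 1.0062500^−180) = $1,174.99.
Over 84 months: Offer X costs 84 × $1,266.80 = $106,411.20; Offer Y costs 84 × $1,174.99 + $1,700.00 = $100,399.16.
Offer Y is cheaper by $106,411.20 − $100,399.16 = $6,012.04.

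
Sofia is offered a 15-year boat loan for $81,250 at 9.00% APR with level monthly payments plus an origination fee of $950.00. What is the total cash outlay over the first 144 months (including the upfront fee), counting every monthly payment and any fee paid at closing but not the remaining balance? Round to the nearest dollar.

$119,619

At 9.00% the monthly rate is 0.0075000, so the payment is 81,250 × 0.0075000 / (1 − 1.0075000^−180) = $824.09.
Total outlay = 144 × $824.09 + $950.00 = $119,618.96.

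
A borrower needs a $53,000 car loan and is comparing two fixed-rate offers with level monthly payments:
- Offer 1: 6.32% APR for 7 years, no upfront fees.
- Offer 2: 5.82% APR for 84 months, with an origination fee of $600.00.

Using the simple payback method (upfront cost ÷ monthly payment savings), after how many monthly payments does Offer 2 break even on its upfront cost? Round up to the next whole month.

Offer 1: at 6.32% the monthly rate is 0.0052667, so the payment is 53,000 × 0.0052667 / (1 − 1.0052667^−84) = $782.41.
Offer 2: monthly rate = 5.82%/12 = 0.0048500; payment = 53,000 × 0.0048500 / (1 − (1+0.0048500)^−84) = $769.69.
Monthly savings = $782.41 − $769.69 = $12.72.
Break-even = $600.00 / $12.72 = 47.17 → 48 months.

48 months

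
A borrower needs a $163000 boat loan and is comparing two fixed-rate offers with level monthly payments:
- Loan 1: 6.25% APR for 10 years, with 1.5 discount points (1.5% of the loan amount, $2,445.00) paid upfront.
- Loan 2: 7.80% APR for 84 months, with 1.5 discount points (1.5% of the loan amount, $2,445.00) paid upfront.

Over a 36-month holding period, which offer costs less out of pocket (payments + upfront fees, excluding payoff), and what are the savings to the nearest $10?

Loan 1: monthly rate = 6.25%/12 = 0.0052083; payment = 163,000 × 0.0052083 / (1 − (1+0.0052083)^−120) = $1,830.17.
Loan 2: at 7.80% the monthly rate is 0.0065000, so the payment is 163,000 × 0.0065000 / (1 − 1.0065000^−84) = $2,524.34.
Over 36 months: Loan 1 costs 36 × $1,830.17 + $2,445.00 = $68,331.12; Loan 2 costs 36 × $2,524.34 + $2,445.00 = $93,321.24.
Loan 1 is cheaper by $93,321.24 − $68,331.12 = $24,990.12.

Loan 1 by $24,990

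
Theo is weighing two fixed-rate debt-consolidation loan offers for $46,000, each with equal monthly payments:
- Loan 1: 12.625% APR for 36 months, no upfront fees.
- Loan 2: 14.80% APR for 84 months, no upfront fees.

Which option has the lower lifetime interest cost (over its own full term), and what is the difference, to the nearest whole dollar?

Loan 1: monthly rate = 12.625%/12 = 0.0105208; payment = 46,000 × 0.0105208 / (1 − (1+0.0105208)^−36) = $1,541.63.
Total interest on Loan 1 = 36 × $1,541.63 − $46,000 = $9,498.68.
Loan 2: monthly rate = 14.8%/12 = 0.0123333; payment = 46,000 × 0.0123333 / (1 − (1+0.0123333)^−84) = $882.50.
Total interest on Loan 2 = 84 × $882.50 − $46,000 = $28,130.00.
Loan 1 is lower by $18,631.32.

Loan 1 by $18,631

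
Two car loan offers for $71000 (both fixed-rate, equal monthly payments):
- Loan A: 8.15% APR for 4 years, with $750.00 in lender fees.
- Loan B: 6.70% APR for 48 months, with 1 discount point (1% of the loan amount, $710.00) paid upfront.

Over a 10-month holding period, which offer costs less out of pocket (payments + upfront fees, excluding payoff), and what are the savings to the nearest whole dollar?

Loan A: monthly rate = 8.15%/12 = 0.0067917; payment = 71,000 × 0.0067917 / (1 − (1+0.0067917)^−48) = $1,738.32.
Loan B: monthly rate = 6.7%/12 = 0.0055833; payment = 71,000 × 0.0055833 / (1 − (1+0.0055833)^−48) = $1,690.32.
Over 10 months: Loan A costs 10 × $1,738.32 + $750.00 = $18,133.20; Loan B costs 10 × $1,690.32 + $710.00 = $17,613.20.
Loan B is cheaper by $18,133.20 − $17,613.20 = $520.00.

Loan B by $520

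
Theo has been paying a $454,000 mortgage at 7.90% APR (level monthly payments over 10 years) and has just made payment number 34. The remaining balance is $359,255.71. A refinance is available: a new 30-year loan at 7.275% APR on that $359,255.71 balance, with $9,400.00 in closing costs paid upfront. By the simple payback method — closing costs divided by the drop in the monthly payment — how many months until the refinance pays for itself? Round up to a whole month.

Current payment = 454,000 × 7.9%/12 / (1 − (1+0.0065833)^−120) = $5,484.31.
Refinanced payment = 359,255.71 × 0.0060625 / (1 − (1+0.0060625)^−360) = $2,456.85.
Monthly savings = $5,484.31 − $2,456.85 = $3,027.46.
Break-even = $9,400.00 / $3,027.46 = 3.10 → 4 months.

4 months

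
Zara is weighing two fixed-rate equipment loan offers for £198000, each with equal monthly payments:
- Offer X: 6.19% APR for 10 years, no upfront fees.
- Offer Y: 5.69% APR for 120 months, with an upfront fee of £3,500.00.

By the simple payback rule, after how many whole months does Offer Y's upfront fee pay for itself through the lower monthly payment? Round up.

71 months

Offer X: at 6.19% the monthly rate is 0.0051583, so the payment is 198,000 × 0.0051583 / (1 − 1.0051583^−120) = £2,217.15.
Offer Y: monthly rate = 5.69%/12 = 0.0047417; payment = 198,000 × 0.0047417 / (1 − (1+0.0047417)^−120) = £2,167.51.
Monthly savings = £2,217.15 − £2,167.51 = £49.64.
Break-even = £3,500.00 / £49.64 = 70.51 → 71 months.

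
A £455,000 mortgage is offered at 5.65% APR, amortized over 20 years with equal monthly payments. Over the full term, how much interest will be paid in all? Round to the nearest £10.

At 5.65% the monthly rate is 0.0047083, so the payment is 455,000 × 0.0047083 / (1 − 1.0047083^−240) = £3,168.56.
Total paid = 240 × £3,168.56 = £760,454.40; interest = £760,454.40 − £455,000 = £305,454.40.

£305,450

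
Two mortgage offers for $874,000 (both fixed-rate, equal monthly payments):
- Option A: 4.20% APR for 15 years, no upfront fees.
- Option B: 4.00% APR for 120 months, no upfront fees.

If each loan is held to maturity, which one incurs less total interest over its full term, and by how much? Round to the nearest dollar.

Option A: monthly rate = 4.2%/12 = 0.0035000; payment = 874,000 × 0.0035000 / (1 − (1+0.0035000)^−180) = $6,552.82.
Total interest on Option A = 180 × $6,552.82 − $874,000 = $305,507.60.
Option B: monthly rate = 4%/12 = 0.0033333; payment = 874,000 × 0.0033333 / (1 − (1+0.0033333)^−120) = $8,848.83.
Total interest on Option B = 120 × $8,848.83 − $874,000 = $187,859.60.
Option B is lower by $117,648.00.

Option B by $117,648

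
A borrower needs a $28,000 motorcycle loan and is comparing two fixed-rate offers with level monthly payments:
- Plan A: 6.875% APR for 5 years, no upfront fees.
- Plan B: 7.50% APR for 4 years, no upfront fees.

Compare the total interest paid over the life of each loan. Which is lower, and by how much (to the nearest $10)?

Plan B by $670

Plan A: monthly rate = 6.875%/12 = 0.0057292; payment = 28,000 × 0.0057292 / (1 − (1+0.0057292)^−60) = $552.78.
Total interest on Plan A = 60 × $552.78 − $28,000 = $5,166.80.
Plan B: monthly rate = 7.5%/12 = 0.0062500; payment = 28,000 × 0.0062500 / (1 − (1+0.0062500)^−48) = $677.01.
Total interest on Plan B = 48 × $677.01 − $28,000 = $4,496.48.
Plan B is lower by $670.32.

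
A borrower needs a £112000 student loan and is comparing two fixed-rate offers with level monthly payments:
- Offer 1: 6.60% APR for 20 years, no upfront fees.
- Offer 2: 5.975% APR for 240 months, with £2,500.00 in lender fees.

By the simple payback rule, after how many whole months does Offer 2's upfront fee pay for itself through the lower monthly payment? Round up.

Offer 1: at 6.60% the monthly rate is 0.0055000, so the payment is 112,000 × 0.0055000 / (1 − 1.0055000^−240) = £841.65.
Offer 2: monthly rate = 5.975%/12 = 0.0049792; payment = 112,000 × 0.0049792 / (1 − (1+0.0049792)^−240) = £800.79.
Monthly savings = £841.65 − £800.79 = £40.86.
Break-even = £2,500.00 / £40.86 = 61.18 → 62 months.

62 months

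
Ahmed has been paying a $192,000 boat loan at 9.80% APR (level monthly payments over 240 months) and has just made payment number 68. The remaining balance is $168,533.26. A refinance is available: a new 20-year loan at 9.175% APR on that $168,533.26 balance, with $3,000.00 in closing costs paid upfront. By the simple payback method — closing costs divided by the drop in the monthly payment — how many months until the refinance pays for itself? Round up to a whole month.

11 months

Current payment = 192,000 × 9.8%/12 / (1 − (1+0.0081667)^−240) = $1,827.47.
Refinanced payment = 168,533.26 × 0.0076458 / (1 − (1+0.0076458)^−240) = $1,535.36.
Monthly savings = $1,827.47 − $1,535.36 = $292.11.
Break-even = $3,000.00 / $292.11 = 10.27 → 11 months.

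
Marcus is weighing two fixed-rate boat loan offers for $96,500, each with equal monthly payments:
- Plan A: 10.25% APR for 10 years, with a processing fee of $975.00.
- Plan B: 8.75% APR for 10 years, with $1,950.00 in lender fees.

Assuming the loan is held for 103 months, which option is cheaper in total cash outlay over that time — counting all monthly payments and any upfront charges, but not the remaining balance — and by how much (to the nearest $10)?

Plan A: monthly rate = 10.25%/12 = 0.0085417; payment = 96,500 × 0.0085417 / (1 − (1+0.0085417)^−120) = $1,288.65.
Plan B: monthly rate = 8.75%/12 = 0.0072917; payment = 96,500 × 0.0072917 / (1 − (1+0.0072917)^−120) = $1,209.40.
Over 103 months: Plan A costs 103 × $1,288.65 + $975.00 = $133,705.95; Plan B costs 103 × $1,209.40 + $1,950.00 = $126,518.20.
Plan B is cheaper by $133,705.95 − $126,518.20 = $7,187.75.

Plan B by $7,190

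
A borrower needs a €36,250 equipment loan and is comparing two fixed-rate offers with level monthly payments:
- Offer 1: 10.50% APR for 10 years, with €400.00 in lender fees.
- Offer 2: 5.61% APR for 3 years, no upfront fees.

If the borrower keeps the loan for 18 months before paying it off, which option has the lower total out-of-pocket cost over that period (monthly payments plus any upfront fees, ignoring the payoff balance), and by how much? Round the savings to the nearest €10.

Offer 1: at 10.50% the monthly rate is 0.0087500, so the payment is 36,250 × 0.0087500 / (1 − 1.0087500^−120) = €489.14.
Offer 2: at 5.61% the monthly rate is 0.0046750, so the payment is 36,250 × 0.0046750 / (1 − 1.0046750^−36) = €1,096.40.
Over 18 months: Offer 1 costs 18 × €489.14 + €400.00 = €9,204.52; Offer 2 costs 18 × €1,096.40 = €19,735.20.
Offer 1 is cheaper by €19,735.20 − €9,204.52 = €10,530.68.

Offer 1 by €10,530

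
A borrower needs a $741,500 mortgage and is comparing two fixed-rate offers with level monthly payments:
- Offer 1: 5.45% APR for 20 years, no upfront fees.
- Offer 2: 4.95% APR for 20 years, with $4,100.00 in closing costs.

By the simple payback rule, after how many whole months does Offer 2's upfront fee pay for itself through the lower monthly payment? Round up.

20 months

Offer 1: at 5.45% the monthly rate is 0.0045417, so the payment is 741,500 × 0.0045417 / (1 − 1.0045417^−240) = $5,079.77.
Offer 2: at 4.95% the monthly rate is 0.0041250, so the payment is 741,500 × 0.0041250 / (1 − 1.0041250^−240) = $4,873.11.
Monthly savings = $5,079.77 − $4,873.11 = $206.66.
Break-even = $4,100.00 / $206.66 = 19.84 → 20 months.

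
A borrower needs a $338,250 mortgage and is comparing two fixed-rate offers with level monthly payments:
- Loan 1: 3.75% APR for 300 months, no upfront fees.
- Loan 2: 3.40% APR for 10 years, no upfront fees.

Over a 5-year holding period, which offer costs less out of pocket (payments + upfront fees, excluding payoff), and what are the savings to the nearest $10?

Loan 1: at 3.75% the monthly rate is 0.0031250, so the payment is 338,250 × 0.0031250 / (1 − 1.0031250^−300) = $1,739.05.
Loan 2: at 3.40% the monthly rate is 0.0028333, so the payment is 338,250 × 0.0028333 / (1 − 1.0028333^−120) = $3,328.99.
Over 60 months: Loan 1 costs 60 × $1,739.05 = $104,343.00; Loan 2 costs 60 × $3,328.99 = $199,739.40.
Loan 1 is cheaper by $199,739.40 − $104,343.00 = $95,396.40.

Loan 1 by $95,400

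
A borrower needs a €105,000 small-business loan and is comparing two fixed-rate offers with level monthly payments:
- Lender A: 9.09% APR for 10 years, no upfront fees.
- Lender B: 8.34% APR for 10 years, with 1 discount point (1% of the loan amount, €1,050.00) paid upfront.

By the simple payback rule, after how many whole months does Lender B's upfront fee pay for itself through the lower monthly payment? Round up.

Lender A: monthly rate = 9.09%/12 = 0.0075750; payment = 105,000 × 0.0075750 / (1 − (1+0.0075750)^−120) = €1,335.22.
Lender B: at 8.34% the monthly rate is 0.0069500, so the payment is 105,000 × 0.0069500 / (1 − 1.0069500^−120) = €1,292.88.
Monthly savings = €1,335.22 − €1,292.88 = €42.34.
Break-even = €1,050.00 / €42.34 = 24.80 → 25 months.

25 months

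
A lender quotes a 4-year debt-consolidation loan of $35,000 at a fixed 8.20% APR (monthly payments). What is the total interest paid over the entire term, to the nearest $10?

$6,170

At 8.20% the monthly rate is 0.0068333, so the payment is 35,000 × 0.0068333 / (1 − 1.0068333^−48) = $857.74.
Total paid = 48 × $857.74 = $41,171.52; interest = $41,171.52 − $35,000 = $6,171.52.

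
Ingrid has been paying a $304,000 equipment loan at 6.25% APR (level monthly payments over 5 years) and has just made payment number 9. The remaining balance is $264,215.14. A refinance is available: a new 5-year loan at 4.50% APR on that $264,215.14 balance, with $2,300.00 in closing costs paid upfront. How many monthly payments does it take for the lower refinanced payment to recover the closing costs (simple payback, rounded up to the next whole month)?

Current payment = 304,000 × 6.25%/12 / (1 − (1+0.0052083)^−60) = $5,912.58.
Refinanced payment = 264,215.14 × 0.0037500 / (1 − (1+0.0037500)^−60) = $4,925.77.
Monthly savings = $5,912.58 − $4,925.77 = $986.81.
Break-even = $2,300.00 / $986.81 = 2.33 → 3 months.

3 months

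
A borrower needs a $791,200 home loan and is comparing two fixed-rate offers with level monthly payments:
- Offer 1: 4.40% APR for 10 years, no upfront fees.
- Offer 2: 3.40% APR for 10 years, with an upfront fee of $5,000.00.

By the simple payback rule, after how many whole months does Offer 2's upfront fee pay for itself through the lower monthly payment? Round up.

14 months

Offer 1: at 4.40% the monthly rate is 0.0036667, so the payment is 791,200 × 0.0036667 / (1 − 1.0036667^−120) = $8,161.79.
Offer 2: monthly rate = 3.4%/12 = 0.0028333; payment = 791,200 × 0.0028333 / (1 − (1+0.0028333)^−120) = $7,786.84.
Monthly savings = $8,161.79 − $7,786.84 = $374.95.
Break-even = $5,000.00 / $374.95 = 13.34 → 14 months.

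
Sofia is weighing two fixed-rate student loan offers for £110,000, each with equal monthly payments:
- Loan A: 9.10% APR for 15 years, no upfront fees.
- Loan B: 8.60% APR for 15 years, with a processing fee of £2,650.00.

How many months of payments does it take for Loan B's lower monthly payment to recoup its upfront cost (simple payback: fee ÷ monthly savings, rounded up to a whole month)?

Loan A: monthly rate = 9.1%/12 = 0.0075833; payment = 110,000 × 0.0075833 / (1 − (1+0.0075833)^−180) = £1,122.25.
Loan B: monthly rate = 8.6%/12 = 0.0071667; payment = 110,000 × 0.0071667 / (1 − (1+0.0071667)^−180) = £1,089.67.
Monthly savings = £1,122.25 − £1,089.67 = £32.58.
Break-even = £2,650.00 / £32.58 = 81.34 → 82 months.

82 months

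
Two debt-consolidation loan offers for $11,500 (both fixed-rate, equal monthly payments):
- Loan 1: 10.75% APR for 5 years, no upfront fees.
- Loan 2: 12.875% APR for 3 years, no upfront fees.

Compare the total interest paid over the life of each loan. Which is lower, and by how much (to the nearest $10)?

Loan 2 by $990

Loan 1: monthly rate = 10.75%/12 = 0.0089583; payment = 11,500 × 0.0089583 / (1 − (1+0.0089583)^−60) = $248.61.
Total interest on Loan 1 = 60 × $248.61 − $11,500 = $3,416.60.
Loan 2: monthly rate = 12.875%/12 = 0.0107292; payment = 11,500 × 0.0107292 / (1 − (1+0.0107292)^−36) = $386.79.
Total interest on Loan 2 = 36 × $386.79 − $11,500 = $2,424.44.
Loan 2 is lower by $992.16.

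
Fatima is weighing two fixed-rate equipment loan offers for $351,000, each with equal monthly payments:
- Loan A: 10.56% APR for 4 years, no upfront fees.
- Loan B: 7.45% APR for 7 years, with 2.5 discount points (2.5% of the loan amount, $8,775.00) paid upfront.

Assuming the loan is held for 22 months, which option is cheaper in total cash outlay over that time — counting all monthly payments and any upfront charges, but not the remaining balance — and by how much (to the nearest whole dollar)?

Loan A: at 10.56% the monthly rate is 0.0088000, so the payment is 351,000 × 0.0088000 / (1 − 1.0088000^−48) = $8,996.96.
Loan B: monthly rate = 7.45%/12 = 0.0062083; payment = 351,000 × 0.0062083 / (1 − (1+0.0062083)^−84) = $5,375.08.
Over 22 months: Loan A costs 22 × $8,996.96 = $197,933.12; Loan B costs 22 × $5,375.08 + $8,775.00 = $127,026.76.
Loan B is cheaper by $197,933.12 − $127,026.76 = $70,906.36.

Loan B by $70,906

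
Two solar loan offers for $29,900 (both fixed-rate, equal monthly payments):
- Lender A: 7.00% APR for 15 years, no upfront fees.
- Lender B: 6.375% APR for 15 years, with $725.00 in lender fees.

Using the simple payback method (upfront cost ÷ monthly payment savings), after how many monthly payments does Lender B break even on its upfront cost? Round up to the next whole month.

Lender A: at 7.00% the monthly rate is 0.0058333, so the payment is 29,900 × 0.0058333 / (1 − 1.0058333^−180) = $268.75.
Lender B: at 6.375% the monthly rate is 0.0053125, so the payment is 29,900 × 0.0053125 / (1 − 1.0053125^−180) = $258.41.
Monthly savings = $268.75 − $258.41 = $10.34.
Break-even = $725.00 / $10.34 = 70.12 → 71 months.

71 months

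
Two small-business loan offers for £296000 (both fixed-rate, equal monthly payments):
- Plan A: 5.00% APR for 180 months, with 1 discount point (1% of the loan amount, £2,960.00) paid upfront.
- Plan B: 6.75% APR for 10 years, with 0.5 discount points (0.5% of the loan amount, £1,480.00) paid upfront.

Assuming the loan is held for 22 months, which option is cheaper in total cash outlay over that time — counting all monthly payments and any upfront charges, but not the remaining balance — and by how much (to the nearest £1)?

Plan A by £21,797

Plan A: at 5.00% the monthly rate is 0.0041667, so the payment is 296,000 × 0.0041667 / (1 − 1.0041667^−180) = £2,340.75.
Plan B: at 6.75% the monthly rate is 0.0056250, so the payment is 296,000 × 0.0056250 / (1 − 1.0056250^−120) = £3,398.79.
Over 22 months: Plan A costs 22 × £2,340.75 + £2,960.00 = £54,456.50; Plan B costs 22 × £3,398.79 + £1,480.00 = £76,253.38.
Plan A is cheaper by £76,253.38 − £54,456.50 = £21,796.88.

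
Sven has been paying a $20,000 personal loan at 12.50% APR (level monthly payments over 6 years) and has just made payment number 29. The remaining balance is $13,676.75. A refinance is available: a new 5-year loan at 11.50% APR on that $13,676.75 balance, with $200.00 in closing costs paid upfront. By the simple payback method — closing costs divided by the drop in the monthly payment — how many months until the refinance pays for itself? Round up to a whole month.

3 months

Current payment = 20,000 × 12.5%/12 / (1 − (1+0.0104167)^−72) = $396.22.
Refinanced payment = 13,676.75 × 0.0095833 / (1 − (1+0.0095833)^−60) = $300.79.
Monthly savings = $396.22 − $300.79 = $95.43.
Break-even = $200.00 / $95.43 = 2.10 → 3 months.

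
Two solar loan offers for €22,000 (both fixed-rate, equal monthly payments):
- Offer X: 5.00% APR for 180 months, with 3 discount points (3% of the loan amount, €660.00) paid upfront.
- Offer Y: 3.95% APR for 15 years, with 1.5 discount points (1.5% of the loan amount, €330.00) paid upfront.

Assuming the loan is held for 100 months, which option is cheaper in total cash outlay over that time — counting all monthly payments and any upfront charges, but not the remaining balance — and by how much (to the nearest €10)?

Offer Y by €1,510

Offer X: at 5.00% the monthly rate is 0.0041667, so the payment is 22,000 × 0.0041667 / (1 − 1.0041667^−180) = €173.97.
Offer Y: at 3.95% the monthly rate is 0.0032917, so the payment is 22,000 × 0.0032917 / (1 − 1.0032917^−180) = €162.18.
Over 100 months: Offer X costs 100 × €173.97 + €660.00 = €18,057.00; Offer Y costs 100 × €162.18 + €330.00 = €16,548.00.
Offer Y is cheaper by €18,057.00 − €16,548.00 = €1,509.00.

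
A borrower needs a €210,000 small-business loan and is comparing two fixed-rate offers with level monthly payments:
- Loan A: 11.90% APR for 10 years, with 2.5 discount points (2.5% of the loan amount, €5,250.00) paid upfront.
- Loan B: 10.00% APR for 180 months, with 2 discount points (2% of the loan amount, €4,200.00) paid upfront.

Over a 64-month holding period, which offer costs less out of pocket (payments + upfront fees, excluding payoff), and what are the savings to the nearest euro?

Loan A: at 11.90% the monthly rate is 0.0099167, so the payment is 210,000 × 0.0099167 / (1 − 1.0099167^−120) = €3,000.76.
Loan B: monthly rate = 10%/12 = 0.0083333; payment = 210,000 × 0.0083333 / (1 − (1+0.0083333)^−180) = €2,256.67.
Over 64 months: Loan A costs 64 × €3,000.76 + €5,250.00 = €197,298.64; Loan B costs 64 × €2,256.67 + €4,200.00 = €148,626.88.
Loan B is cheaper by €197,298.64 − €148,626.88 = €48,671.76.

Loan B by €48,672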